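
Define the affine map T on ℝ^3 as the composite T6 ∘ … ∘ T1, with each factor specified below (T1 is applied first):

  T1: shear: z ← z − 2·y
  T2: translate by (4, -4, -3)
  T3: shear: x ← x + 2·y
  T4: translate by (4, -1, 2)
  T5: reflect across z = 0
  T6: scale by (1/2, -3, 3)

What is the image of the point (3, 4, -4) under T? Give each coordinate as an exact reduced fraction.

T1 shear: z ← z − 2·y: (3, 4, -4) → (3, 4, -12)
T2 translate by (4, -4, -3): (3, 4, -12) → (7, 0, -15)
T3 shear: x ← x + 2·y: (7, 0, -15) → (7, 0, -15)
T4 translate by (4, -1, 2): (7, 0, -15) → (11, -1, -13)
T5 reflect across z = 0: (11, -1, -13) → (11, -1, 13)
T6 scale by (1/2, -3, 3): (11, -1, 13) → (11/2, 3, 39)

T(p) = (11/2, 3, 39)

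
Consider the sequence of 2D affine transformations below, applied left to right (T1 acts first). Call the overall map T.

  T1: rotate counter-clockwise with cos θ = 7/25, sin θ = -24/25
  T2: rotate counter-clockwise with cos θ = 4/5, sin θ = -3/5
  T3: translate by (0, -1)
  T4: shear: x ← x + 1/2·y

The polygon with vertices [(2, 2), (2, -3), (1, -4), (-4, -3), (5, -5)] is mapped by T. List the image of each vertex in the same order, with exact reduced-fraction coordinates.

image vertices: (-31/50, -447/125), (-221/50, -227/125), (-109/25, -66/125), (1/2, 19/5), (-42/5, -98/25)

T1 rotate counter-clockwise with cos θ = 7/25, sin θ = -24/25: (2, 2) → (62/25, -34/25); (2, -3) → (-58/25, -69/25); (1, -4) → (-89/25, -52/25); (-4, -3) → (-4, 3); (5, -5) → (-17/5, -31/5)
T2 rotate counter-clockwise with cos θ = 4/5, sin θ = -3/5: (62/25, -34/25) → (146/125, -322/125); (-58/25, -69/25) → (-439/125, -102/125); (-89/25, -52/25) → (-512/125, 59/125); (-4, 3) → (-7/5, 24/5); (-17/5, -31/5) → (-161/25, -73/25)
T3 translate by (0, -1): (146/125, -322/125) → (146/125, -447/125); (-439/125, -102/125) → (-439/125, -227/125); (-512/125, 59/125) → (-512/125, -66/125); (-7/5, 24/5) → (-7/5, 19/5); (-161/25, -73/25) → (-161/25, -98/25)
T4 shear: x ← x + 1/2·y: (146/125, -447/125) → (-31/50, -447/125); (-439/125, -227/125) → (-221/50, -227/125); (-512/125, -66/125) → (-109/25, -66/125); (-7/5, 19/5) → (1/2, 19/5); (-161/25, -98/25) → (-42/5, -98/25)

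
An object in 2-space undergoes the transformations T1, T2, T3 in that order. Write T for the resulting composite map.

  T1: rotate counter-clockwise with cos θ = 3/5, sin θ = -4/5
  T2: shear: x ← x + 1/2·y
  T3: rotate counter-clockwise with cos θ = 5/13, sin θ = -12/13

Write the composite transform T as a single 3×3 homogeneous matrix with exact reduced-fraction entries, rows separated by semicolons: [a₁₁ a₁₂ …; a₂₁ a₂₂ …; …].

T = [-43/65 127/130 0; -32/65 -51/65 0; 0 0 1]

T1 = [3/5 4/5 0; -4/5 3/5 0; 0 0 1]
T2·T1 = [1/5 11/10 0; -4/5 3/5 0; 0 0 1]
T3·…·T1 = [-43/65 127/130 0; -32/65 -51/65 0; 0 0 1]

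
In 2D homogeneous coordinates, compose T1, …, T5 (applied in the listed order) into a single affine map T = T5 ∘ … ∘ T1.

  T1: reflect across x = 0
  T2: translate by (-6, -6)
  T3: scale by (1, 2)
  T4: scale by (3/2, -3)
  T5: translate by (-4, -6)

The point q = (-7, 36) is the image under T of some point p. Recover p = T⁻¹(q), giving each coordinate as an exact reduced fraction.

T1 = [-1 0 0; 0 1 0; 0 0 1]
T2·T1 = [-1 0 -6; 0 1 -6; 0 0 1]
T3·…·T1 = [-1 0 -6; 0 2 -12; 0 0 1]
T4·…·T1 = [-3/2 0 -9; 0 -6 36; 0 0 1]
T5·…·T1 = [-3/2 0 -13; 0 -6 30; 0 0 1]
det M = 9; M⁻¹ = [-2/3 0 -26/3; 0 -1/6 5; 0 0 1]
M⁻¹ · (-7, 36)ᵀ = (-4, -1)ᵀ

p = (-4, -1)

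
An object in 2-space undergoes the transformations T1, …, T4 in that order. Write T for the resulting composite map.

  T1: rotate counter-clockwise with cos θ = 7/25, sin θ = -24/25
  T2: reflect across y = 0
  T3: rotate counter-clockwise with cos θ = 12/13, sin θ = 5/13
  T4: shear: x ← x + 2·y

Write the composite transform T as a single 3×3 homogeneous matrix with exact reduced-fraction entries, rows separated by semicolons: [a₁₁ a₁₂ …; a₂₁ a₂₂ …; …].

T1 = [7/25 24/25 0; -24/25 7/25 0; 0 0 1]
T2·T1 = [7/25 24/25 0; 24/25 -7/25 0; 0 0 1]
T3·…·T1 = [-36/325 323/325 0; 323/325 36/325 0; 0 0 1]
T4·…·T1 = [122/65 79/65 0; 323/325 36/325 0; 0 0 1]

T = [122/65 79/65 0; 323/325 36/325 0; 0 0 1]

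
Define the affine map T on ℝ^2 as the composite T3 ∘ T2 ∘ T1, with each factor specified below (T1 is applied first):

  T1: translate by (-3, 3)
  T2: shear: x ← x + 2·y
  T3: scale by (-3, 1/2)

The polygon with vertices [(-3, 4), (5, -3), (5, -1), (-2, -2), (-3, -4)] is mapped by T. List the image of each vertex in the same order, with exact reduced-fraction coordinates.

image vertices: (-24, 7/2), (-6, 0), (-18, 1), (9, 1/2), (24, -1/2)

T1 translate by (-3, 3): (-3, 4) → (-6, 7); (5, -3) → (2, 0); (5, -1) → (2, 2); (-2, -2) → (-5, 1); (-3, -4) → (-6, -1)
T2 shear: x ← x + 2·y: (-6, 7) → (8, 7); (2, 0) → (2, 0); (2, 2) → (6, 2); (-5, 1) → (-3, 1); (-6, -1) → (-8, -1)
T3 scale by (-3, 1/2): (8, 7) → (-24, 7/2); (2, 0) → (-6, 0); (6, 2) → (-18, 1); (-3, 1) → (9, 1/2); (-8, -1) → (24, -1/2)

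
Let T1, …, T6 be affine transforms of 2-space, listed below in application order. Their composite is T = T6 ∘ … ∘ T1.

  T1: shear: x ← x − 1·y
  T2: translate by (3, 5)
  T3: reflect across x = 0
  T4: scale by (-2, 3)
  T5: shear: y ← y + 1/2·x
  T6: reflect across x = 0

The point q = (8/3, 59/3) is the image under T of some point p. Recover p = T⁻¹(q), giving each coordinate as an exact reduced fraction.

T1 = [1 -1 0; 0 1 0; 0 0 1]
T2·T1 = [1 -1 3; 0 1 5; 0 0 1]
T3·…·T1 = [-1 1 -3; 0 1 5; 0 0 1]
T4·…·T1 = [2 -2 6; 0 3 15; 0 0 1]
T5·…·T1 = [2 -2 6; 1 2 18; 0 0 1]
T6·…·T1 = [-2 2 -6; 1 2 18; 0 0 1]
det M = -6; M⁻¹ = [-1/3 1/3 -8; 1/6 1/3 -5; 0 0 1]
M⁻¹ · (8/3, 59/3)ᵀ = (-7/3, 2)ᵀ

p = (-7/3, 2)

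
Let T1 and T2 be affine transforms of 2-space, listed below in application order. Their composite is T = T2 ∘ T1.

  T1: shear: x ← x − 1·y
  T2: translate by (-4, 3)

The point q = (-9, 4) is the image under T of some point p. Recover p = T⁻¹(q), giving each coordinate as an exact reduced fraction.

T1 = [1 -1 0; 0 1 0; 0 0 1]
T2·T1 = [1 -1 -4; 0 1 3; 0 0 1]
det M = 1; M⁻¹ = [1 1 1; 0 1 -3; 0 0 1]
M⁻¹ · (-9, 4)ᵀ = (-4, 1)ᵀ

p = (-4, 1)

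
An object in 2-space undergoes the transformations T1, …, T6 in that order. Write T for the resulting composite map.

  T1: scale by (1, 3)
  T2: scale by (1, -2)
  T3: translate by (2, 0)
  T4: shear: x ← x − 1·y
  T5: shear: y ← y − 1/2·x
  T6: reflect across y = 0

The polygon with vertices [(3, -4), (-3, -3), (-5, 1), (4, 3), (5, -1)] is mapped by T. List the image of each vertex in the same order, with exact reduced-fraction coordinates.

image vertices: (-19, -67/2), (-19, -55/2), (3, 15/2), (24, 30), (1, -11/2)

T1 scale by (1, 3): (3, -4) → (3, -12); (-3, -3) → (-3, -9); (-5, 1) → (-5, 3); (4, 3) → (4, 9); (5, -1) → (5, -3)
T2 scale by (1, -2): (3, -12) → (3, 24); (-3, -9) → (-3, 18); (-5, 3) → (-5, -6); (4, 9) → (4, -18); (5, -3) → (5, 6)
T3 translate by (2, 0): (3, 24) → (5, 24); (-3, 18) → (-1, 18); (-5, -6) → (-3, -6); (4, -18) → (6, -18); (5, 6) → (7, 6)
T4 shear: x ← x − 1·y: (5, 24) → (-19, 24); (-1, 18) → (-19, 18); (-3, -6) → (3, -6); (6, -18) → (24, -18); (7, 6) → (1, 6)
T5 shear: y ← y − 1/2·x: (-19, 24) → (-19, 67/2); (-19, 18) → (-19, 55/2); (3, -6) → (3, -15/2); (24, -18) → (24, -30); (1, 6) → (1, 11/2)
T6 reflect across y = 0: (-19, 67/2) → (-19, -67/2); (-19, 55/2) → (-19, -55/2); (3, -15/2) → (3, 15/2); (24, -30) → (24, 30); (1, 11/2) → (1, -11/2)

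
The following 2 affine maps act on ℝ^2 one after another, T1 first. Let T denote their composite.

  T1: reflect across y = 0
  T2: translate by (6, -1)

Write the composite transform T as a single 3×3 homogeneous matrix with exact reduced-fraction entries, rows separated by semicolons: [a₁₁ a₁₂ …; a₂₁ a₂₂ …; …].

T = [1 0 6; 0 -1 -1; 0 0 1]

T1 = [1 0 0; 0 -1 0; 0 0 1]
T2·T1 = [1 0 6; 0 -1 -1; 0 0 1]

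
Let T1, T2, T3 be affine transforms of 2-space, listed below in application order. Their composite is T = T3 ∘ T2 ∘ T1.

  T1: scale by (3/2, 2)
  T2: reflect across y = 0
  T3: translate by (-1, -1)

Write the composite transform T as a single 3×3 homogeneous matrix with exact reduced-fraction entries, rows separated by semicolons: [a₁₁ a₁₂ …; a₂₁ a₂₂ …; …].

T1 = [3/2 0 0; 0 2 0; 0 0 1]
T2·T1 = [3/2 0 0; 0 -2 0; 0 0 1]
T3·…·T1 = [3/2 0 -1; 0 -2 -1; 0 0 1]

T = [3/2 0 -1; 0 -2 -1; 0 0 1]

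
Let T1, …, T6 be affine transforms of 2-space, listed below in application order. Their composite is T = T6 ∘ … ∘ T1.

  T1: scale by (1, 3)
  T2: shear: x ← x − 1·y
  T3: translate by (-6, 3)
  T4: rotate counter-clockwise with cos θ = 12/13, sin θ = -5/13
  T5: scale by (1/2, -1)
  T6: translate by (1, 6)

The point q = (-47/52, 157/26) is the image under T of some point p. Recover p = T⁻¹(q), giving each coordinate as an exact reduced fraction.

T1 = [1 0 0; 0 3 0; 0 0 1]
T2·T1 = [1 -3 0; 0 3 0; 0 0 1]
T3·…·T1 = [1 -3 -6; 0 3 3; 0 0 1]
T4·…·T1 = [12/13 -21/13 -57/13; -5/13 51/13 66/13; 0 0 1]
T5·…·T1 = [6/13 -21/26 -57/26; 5/13 -51/13 -66/13; 0 0 1]
T6·…·T1 = [6/13 -21/26 -31/26; 5/13 -51/13 12/13; 0 0 1]
det M = -3/2; M⁻¹ = [34/13 -7/13 47/13; 10/39 -4/13 23/39; 0 0 1]
M⁻¹ · (-47/52, 157/26)ᵀ = (-2, -3/2)ᵀ

p = (-2, -3/2)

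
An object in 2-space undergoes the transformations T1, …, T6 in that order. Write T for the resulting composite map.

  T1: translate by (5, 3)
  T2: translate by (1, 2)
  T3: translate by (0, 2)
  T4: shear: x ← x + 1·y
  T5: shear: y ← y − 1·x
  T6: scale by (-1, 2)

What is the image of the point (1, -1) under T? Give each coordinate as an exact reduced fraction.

T(p) = (-13, -14)

T1 translate by (5, 3): (1, -1) → (6, 2)
T2 translate by (1, 2): (6, 2) → (7, 4)
T3 translate by (0, 2): (7, 4) → (7, 6)
T4 shear: x ← x + 1·y: (7, 6) → (13, 6)
T5 shear: y ← y − 1·x: (13, 6) → (13, -7)
T6 scale by (-1, 2): (13, -7) → (-13, -14)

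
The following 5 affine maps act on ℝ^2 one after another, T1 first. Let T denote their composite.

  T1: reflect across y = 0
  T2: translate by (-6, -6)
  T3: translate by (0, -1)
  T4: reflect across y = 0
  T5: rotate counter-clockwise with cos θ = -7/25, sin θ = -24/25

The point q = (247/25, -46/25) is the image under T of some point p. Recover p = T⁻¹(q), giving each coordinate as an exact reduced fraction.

T1 = [1 0 0; 0 -1 0; 0 0 1]
T2·T1 = [1 0 -6; 0 -1 -6; 0 0 1]
T3·…·T1 = [1 0 -6; 0 -1 -7; 0 0 1]
T4·…·T1 = [1 0 -6; 0 1 7; 0 0 1]
T5·…·T1 = [-7/25 24/25 42/5; -24/25 -7/25 19/5; 0 0 1]
det M = 1; M⁻¹ = [-7/25 -24/25 6; 24/25 -7/25 -7; 0 0 1]
M⁻¹ · (247/25, -46/25)ᵀ = (5, 3)ᵀ

p = (5, 3)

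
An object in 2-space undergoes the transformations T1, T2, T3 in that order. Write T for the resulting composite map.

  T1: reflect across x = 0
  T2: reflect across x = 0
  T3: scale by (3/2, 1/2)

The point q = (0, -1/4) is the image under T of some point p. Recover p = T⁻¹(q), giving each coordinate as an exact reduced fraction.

T1 = [-1 0 0; 0 1 0; 0 0 1]
T2·T1 = [1 0 0; 0 1 0; 0 0 1]
T3·…·T1 = [3/2 0 0; 0 1/2 0; 0 0 1]
det M = 3/4; M⁻¹ = [2/3 0 0; 0 2 0; 0 0 1]
M⁻¹ · (0, -1/4)ᵀ = (0, -1/2)ᵀ

p = (0, -1/2)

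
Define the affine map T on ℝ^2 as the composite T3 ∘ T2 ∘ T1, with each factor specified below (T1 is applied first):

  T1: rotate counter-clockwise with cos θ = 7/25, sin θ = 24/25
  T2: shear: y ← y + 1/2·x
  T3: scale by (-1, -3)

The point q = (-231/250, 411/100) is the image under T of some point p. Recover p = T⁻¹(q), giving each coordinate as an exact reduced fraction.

T1 = [7/25 -24/25 0; 24/25 7/25 0; 0 0 1]
T2·T1 = [7/25 -24/25 0; 11/10 -1/5 0; 0 0 1]
T3·…·T1 = [-7/25 24/25 0; -33/10 3/5 0; 0 0 1]
det M = 3; M⁻¹ = [1/5 -8/25 0; 11/10 -7/75 0; 0 0 1]
M⁻¹ · (-231/250, 411/100)ᵀ = (-3/2, -7/5)ᵀ

p = (-3/2, -7/5)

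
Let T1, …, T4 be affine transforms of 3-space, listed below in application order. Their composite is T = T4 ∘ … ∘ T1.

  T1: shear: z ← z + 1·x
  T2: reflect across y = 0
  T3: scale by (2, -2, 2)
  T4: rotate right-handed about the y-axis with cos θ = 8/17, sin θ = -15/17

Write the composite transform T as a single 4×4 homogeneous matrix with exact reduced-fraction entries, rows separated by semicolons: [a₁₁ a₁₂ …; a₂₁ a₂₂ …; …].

T1 = [1 0 0 0; 0 1 0 0; 1 0 1 0; 0 0 0 1]
T2·T1 = [1 0 0 0; 0 -1 0 0; 1 0 1 0; 0 0 0 1]
T3·…·T1 = [2 0 0 0; 0 2 0 0; 2 0 2 0; 0 0 0 1]
T4·…·T1 = [-14/17 0 -30/17 0; 0 2 0 0; 46/17 0 16/17 0; 0 0 0 1]

T = [-14/17 0 -30/17 0; 0 2 0 0; 46/17 0 16/17 0; 0 0 0 1]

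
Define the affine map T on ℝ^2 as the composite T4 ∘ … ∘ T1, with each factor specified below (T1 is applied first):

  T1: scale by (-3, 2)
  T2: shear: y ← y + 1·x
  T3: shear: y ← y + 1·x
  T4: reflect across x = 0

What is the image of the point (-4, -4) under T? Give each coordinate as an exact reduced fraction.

T1 scale by (-3, 2): (-4, -4) → (12, -8)
T2 shear: y ← y + 1·x: (12, -8) → (12, 4)
T3 shear: y ← y + 1·x: (12, 4) → (12, 16)
T4 reflect across x = 0: (12, 16) → (-12, 16)

T(p) = (-12, 16)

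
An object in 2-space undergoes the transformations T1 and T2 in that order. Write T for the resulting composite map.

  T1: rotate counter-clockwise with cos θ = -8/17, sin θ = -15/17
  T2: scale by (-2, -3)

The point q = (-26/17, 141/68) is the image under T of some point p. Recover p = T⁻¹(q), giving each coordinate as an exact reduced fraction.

p = (1/4, 1)

T1 = [-8/17 15/17 0; -15/17 -8/17 0; 0 0 1]
T2·T1 = [16/17 -30/17 0; 45/17 24/17 0; 0 0 1]
det M = 6; M⁻¹ = [4/17 5/17 0; -15/34 8/51 0; 0 0 1]
M⁻¹ · (-26/17, 141/68)ᵀ = (1/4, 1)ᵀ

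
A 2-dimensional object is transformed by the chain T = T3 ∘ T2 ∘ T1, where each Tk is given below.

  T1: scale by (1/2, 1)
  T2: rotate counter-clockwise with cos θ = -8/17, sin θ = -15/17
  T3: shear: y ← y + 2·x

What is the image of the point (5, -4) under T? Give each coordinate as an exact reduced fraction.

T(p) = (-80/17, -331/34)

T1 scale by (1/2, 1): (5, -4) → (5/2, -4)
T2 rotate counter-clockwise with cos θ = -8/17, sin θ = -15/17: (5/2, -4) → (-80/17, -11/34)
T3 shear: y ← y + 2·x: (-80/17, -11/34) → (-80/17, -331/34)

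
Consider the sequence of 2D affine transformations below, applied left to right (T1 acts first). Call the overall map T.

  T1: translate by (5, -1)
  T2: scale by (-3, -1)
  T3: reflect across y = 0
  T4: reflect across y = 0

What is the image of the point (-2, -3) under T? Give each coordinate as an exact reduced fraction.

T(p) = (-9, 4)

T1 translate by (5, -1): (-2, -3) → (3, -4)
T2 scale by (-3, -1): (3, -4) → (-9, 4)
T3 reflect across y = 0: (-9, 4) → (-9, -4)
T4 reflect across y = 0: (-9, -4) → (-9, 4)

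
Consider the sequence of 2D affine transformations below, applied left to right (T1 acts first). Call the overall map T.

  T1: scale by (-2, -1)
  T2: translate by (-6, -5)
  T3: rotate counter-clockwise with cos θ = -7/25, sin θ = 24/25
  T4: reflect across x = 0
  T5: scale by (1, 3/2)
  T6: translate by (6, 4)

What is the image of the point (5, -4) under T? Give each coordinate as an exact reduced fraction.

T(p) = (14/25, -931/50)

T1 scale by (-2, -1): (5, -4) → (-10, 4)
T2 translate by (-6, -5): (-10, 4) → (-16, -1)
T3 rotate counter-clockwise with cos θ = -7/25, sin θ = 24/25: (-16, -1) → (136/25, -377/25)
T4 reflect across x = 0: (136/25, -377/25) → (-136/25, -377/25)
T5 scale by (1, 3/2): (-136/25, -377/25) → (-136/25, -1131/50)
T6 translate by (6, 4): (-136/25, -1131/50) → (14/25, -931/50)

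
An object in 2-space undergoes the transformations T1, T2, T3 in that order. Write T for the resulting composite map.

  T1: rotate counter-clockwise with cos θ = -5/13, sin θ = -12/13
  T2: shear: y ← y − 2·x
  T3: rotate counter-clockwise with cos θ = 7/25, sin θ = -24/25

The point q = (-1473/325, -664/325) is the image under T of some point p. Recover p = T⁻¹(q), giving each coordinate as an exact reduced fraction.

T1 = [-5/13 12/13 0; -12/13 -5/13 0; 0 0 1]
T2·T1 = [-5/13 12/13 0; -2/13 -29/13 0; 0 0 1]
T3·…·T1 = [-83/325 -612/325 0; 106/325 -491/325 0; 0 0 1]
det M = 1; M⁻¹ = [-491/325 612/325 0; -106/325 -83/325 0; 0 0 1]
M⁻¹ · (-1473/325, -664/325)ᵀ = (3, 2)ᵀ

p = (3, 2)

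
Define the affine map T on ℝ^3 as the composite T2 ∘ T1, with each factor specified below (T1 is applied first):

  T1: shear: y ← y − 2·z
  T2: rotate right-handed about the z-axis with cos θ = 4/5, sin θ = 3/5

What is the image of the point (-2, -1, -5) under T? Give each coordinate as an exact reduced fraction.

T1 shear: y ← y − 2·z: (-2, -1, -5) → (-2, 9, -5)
T2 rotate right-handed about the z-axis with cos θ = 4/5, sin θ = 3/5: (-2, 9, -5) → (-7, 6, -5)

T(p) = (-7, 6, -5)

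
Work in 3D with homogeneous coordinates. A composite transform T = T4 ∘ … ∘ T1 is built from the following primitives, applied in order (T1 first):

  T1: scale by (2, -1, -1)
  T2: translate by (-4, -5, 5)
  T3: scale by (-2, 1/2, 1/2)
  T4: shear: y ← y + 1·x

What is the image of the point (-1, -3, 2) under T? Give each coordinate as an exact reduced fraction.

T(p) = (12, 11, 3/2)

T1 scale by (2, -1, -1): (-1, -3, 2) → (-2, 3, -2)
T2 translate by (-4, -5, 5): (-2, 3, -2) → (-6, -2, 3)
T3 scale by (-2, 1/2, 1/2): (-6, -2, 3) → (12, -1, 3/2)
T4 shear: y ← y + 1·x: (12, -1, 3/2) → (12, 11, 3/2)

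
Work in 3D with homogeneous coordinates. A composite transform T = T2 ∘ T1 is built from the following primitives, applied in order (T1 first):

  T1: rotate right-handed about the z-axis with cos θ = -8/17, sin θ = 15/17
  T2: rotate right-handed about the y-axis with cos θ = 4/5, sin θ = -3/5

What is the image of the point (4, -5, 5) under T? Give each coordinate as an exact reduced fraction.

T(p) = (-83/85, 100/17, 469/85)

T1 rotate right-handed about the z-axis with cos θ = -8/17, sin θ = 15/17: (4, -5, 5) → (43/17, 100/17, 5)
T2 rotate right-handed about the y-axis with cos θ = 4/5, sin θ = -3/5: (43/17, 100/17, 5) → (-83/85, 100/17, 469/85)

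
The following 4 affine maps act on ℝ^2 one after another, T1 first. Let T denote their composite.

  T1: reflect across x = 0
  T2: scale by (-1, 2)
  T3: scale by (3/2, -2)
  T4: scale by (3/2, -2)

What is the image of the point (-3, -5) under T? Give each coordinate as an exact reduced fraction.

T(p) = (-27/4, -40)

T1 reflect across x = 0: (-3, -5) → (3, -5)
T2 scale by (-1, 2): (3, -5) → (-3, -10)
T3 scale by (3/2, -2): (-3, -10) → (-9/2, 20)
T4 scale by (3/2, -2): (-9/2, 20) → (-27/4, -40)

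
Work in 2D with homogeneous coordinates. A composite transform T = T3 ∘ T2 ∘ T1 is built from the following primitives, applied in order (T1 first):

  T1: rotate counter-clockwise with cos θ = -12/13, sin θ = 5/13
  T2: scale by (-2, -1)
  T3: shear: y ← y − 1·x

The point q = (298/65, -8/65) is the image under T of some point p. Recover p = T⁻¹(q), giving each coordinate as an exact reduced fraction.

p = (2/5, 5)

T1 = [-12/13 -5/13 0; 5/13 -12/13 0; 0 0 1]
T2·T1 = [24/13 10/13 0; -5/13 12/13 0; 0 0 1]
T3·…·T1 = [24/13 10/13 0; -29/13 2/13 0; 0 0 1]
det M = 2; M⁻¹ = [1/13 -5/13 0; 29/26 12/13 0; 0 0 1]
M⁻¹ · (298/65, -8/65)ᵀ = (2/5, 5)ᵀ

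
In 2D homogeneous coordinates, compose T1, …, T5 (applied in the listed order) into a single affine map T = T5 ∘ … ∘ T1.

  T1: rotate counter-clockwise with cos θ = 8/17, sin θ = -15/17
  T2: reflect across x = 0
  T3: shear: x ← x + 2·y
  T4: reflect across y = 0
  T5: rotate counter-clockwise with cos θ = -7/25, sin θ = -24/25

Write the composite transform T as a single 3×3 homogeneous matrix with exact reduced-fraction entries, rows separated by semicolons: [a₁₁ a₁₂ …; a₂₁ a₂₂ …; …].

T = [626/425 -199/425 0; 807/425 32/425 0; 0 0 1]

T1 = [8/17 15/17 0; -15/17 8/17 0; 0 0 1]
T2·T1 = [-8/17 -15/17 0; -15/17 8/17 0; 0 0 1]
T3·…·T1 = [-38/17 1/17 0; -15/17 8/17 0; 0 0 1]
T4·…·T1 = [-38/17 1/17 0; 15/17 -8/17 0; 0 0 1]
T5·…·T1 = [626/425 -199/425 0; 807/425 32/425 0; 0 0 1]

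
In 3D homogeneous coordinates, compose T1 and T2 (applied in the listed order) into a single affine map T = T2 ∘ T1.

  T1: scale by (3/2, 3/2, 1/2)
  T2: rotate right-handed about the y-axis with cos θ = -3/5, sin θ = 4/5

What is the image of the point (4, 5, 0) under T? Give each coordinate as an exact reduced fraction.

T1 scale by (3/2, 3/2, 1/2): (4, 5, 0) → (6, 15/2, 0)
T2 rotate right-handed about the y-axis with cos θ = -3/5, sin θ = 4/5: (6, 15/2, 0) → (-18/5, 15/2, -24/5)

T(p) = (-18/5, 15/2, -24/5)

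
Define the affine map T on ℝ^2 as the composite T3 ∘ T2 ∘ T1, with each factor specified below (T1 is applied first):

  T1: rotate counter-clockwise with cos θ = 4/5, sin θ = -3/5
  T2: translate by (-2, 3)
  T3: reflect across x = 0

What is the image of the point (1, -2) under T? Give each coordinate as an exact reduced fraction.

T1 rotate counter-clockwise with cos θ = 4/5, sin θ = -3/5: (1, -2) → (-2/5, -11/5)
T2 translate by (-2, 3): (-2/5, -11/5) → (-12/5, 4/5)
T3 reflect across x = 0: (-12/5, 4/5) → (12/5, 4/5)

T(p) = (12/5, 4/5)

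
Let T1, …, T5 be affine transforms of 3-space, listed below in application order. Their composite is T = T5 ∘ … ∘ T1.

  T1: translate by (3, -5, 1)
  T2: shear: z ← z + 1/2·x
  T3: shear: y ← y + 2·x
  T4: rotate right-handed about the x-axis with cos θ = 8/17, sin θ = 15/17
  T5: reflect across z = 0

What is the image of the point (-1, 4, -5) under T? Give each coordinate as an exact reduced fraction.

T(p) = (2, 69/17, -21/17)

T1 translate by (3, -5, 1): (-1, 4, -5) → (2, -1, -4)
T2 shear: z ← z + 1/2·x: (2, -1, -4) → (2, -1, -3)
T3 shear: y ← y + 2·x: (2, -1, -3) → (2, 3, -3)
T4 rotate right-handed about the x-axis with cos θ = 8/17, sin θ = 15/17: (2, 3, -3) → (2, 69/17, 21/17)
T5 reflect across z = 0: (2, 69/17, 21/17) → (2, 69/17, -21/17)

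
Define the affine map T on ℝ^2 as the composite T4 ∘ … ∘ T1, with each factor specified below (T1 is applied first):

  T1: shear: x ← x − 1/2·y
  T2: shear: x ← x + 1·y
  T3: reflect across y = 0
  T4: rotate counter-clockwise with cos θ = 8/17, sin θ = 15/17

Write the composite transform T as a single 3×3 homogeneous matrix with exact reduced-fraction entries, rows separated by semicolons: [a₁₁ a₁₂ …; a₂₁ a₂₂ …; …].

T = [8/17 19/17 0; 15/17 -1/34 0; 0 0 1]

T1 = [1 -1/2 0; 0 1 0; 0 0 1]
T2·T1 = [1 1/2 0; 0 1 0; 0 0 1]
T3·…·T1 = [1 1/2 0; 0 -1 0; 0 0 1]
T4·…·T1 = [8/17 19/17 0; 15/17 -1/34 0; 0 0 1]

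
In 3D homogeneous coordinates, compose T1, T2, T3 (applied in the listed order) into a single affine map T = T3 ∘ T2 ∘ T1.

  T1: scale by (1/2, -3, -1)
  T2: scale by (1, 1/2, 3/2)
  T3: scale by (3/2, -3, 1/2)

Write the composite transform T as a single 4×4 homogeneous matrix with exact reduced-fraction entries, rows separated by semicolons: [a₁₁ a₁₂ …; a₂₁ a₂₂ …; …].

T1 = [1/2 0 0 0; 0 -3 0 0; 0 0 -1 0; 0 0 0 1]
T2·T1 = [1/2 0 0 0; 0 -3/2 0 0; 0 0 -3/2 0; 0 0 0 1]
T3·…·T1 = [3/4 0 0 0; 0 9/2 0 0; 0 0 -3/4 0; 0 0 0 1]

T = [3/4 0 0 0; 0 9/2 0 0; 0 0 -3/4 0; 0 0 0 1]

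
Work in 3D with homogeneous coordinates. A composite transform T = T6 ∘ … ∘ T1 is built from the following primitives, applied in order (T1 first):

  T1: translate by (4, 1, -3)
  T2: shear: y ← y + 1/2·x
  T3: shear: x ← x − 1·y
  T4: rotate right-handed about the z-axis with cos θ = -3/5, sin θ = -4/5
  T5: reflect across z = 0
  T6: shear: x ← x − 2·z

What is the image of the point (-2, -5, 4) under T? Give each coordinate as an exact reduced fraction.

T(p) = (-17/5, -11/5, -1)

T1 translate by (4, 1, -3): (-2, -5, 4) → (2, -4, 1)
T2 shear: y ← y + 1/2·x: (2, -4, 1) → (2, -3, 1)
T3 shear: x ← x − 1·y: (2, -3, 1) → (5, -3, 1)
T4 rotate right-handed about the z-axis with cos θ = -3/5, sin θ = -4/5: (5, -3, 1) → (-27/5, -11/5, 1)
T5 reflect across z = 0: (-27/5, -11/5, 1) → (-27/5, -11/5, -1)
T6 shear: x ← x − 2·z: (-27/5, -11/5, -1) → (-17/5, -11/5, -1)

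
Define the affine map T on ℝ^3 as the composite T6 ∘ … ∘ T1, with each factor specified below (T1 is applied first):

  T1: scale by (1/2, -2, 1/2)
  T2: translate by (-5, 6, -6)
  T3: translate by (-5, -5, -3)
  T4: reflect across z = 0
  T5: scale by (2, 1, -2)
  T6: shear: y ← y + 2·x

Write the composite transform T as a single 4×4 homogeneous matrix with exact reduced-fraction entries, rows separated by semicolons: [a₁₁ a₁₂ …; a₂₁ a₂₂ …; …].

T1 = [1/2 0 0 0; 0 -2 0 0; 0 0 1/2 0; 0 0 0 1]
T2·T1 = [1/2 0 0 -5; 0 -2 0 6; 0 0 1/2 -6; 0 0 0 1]
T3·…·T1 = [1/2 0 0 -10; 0 -2 0 1; 0 0 1/2 -9; 0 0 0 1]
T4·…·T1 = [1/2 0 0 -10; 0 -2 0 1; 0 0 -1/2 9; 0 0 0 1]
T5·…·T1 = [1 0 0 -20; 0 -2 0 1; 0 0 1 -18; 0 0 0 1]
T6·…·T1 = [1 0 0 -20; 2 -2 0 -39; 0 0 1 -18; 0 0 0 1]

T = [1 0 0 -20; 2 -2 0 -39; 0 0 1 -18; 0 0 0 1]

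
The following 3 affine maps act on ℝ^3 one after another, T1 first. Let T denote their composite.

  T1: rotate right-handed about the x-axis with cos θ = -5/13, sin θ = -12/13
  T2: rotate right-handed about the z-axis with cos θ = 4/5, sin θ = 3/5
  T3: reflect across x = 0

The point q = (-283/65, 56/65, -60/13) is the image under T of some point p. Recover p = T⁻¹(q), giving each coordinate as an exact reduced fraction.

p = (4, 5, 0)

T1 = [1 0 0 0; 0 -5/13 12/13 0; 0 -12/13 -5/13 0; 0 0 0 1]
T2·T1 = [4/5 3/13 -36/65 0; 3/5 -4/13 48/65 0; 0 -12/13 -5/13 0; 0 0 0 1]
T3·…·T1 = [-4/5 -3/13 36/65 0; 3/5 -4/13 48/65 0; 0 -12/13 -5/13 0; 0 0 0 1]
det M = -1; M⁻¹ = [-4/5 3/5 0 0; -3/13 -4/13 -12/13 0; 36/65 48/65 -5/13 0; 0 0 0 1]
M⁻¹ · (-283/65, 56/65, -60/13)ᵀ = (4, 5, 0)ᵀ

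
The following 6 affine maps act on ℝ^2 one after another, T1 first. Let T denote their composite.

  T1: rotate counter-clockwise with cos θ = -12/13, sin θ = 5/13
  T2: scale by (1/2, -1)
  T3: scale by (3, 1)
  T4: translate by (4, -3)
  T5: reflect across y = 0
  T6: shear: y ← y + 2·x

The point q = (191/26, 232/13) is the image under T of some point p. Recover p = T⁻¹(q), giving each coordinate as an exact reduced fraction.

T1 = [-12/13 -5/13 0; 5/13 -12/13 0; 0 0 1]
T2·T1 = [-6/13 -5/26 0; -5/13 12/13 0; 0 0 1]
T3·…·T1 = [-18/13 -15/26 0; -5/13 12/13 0; 0 0 1]
T4·…·T1 = [-18/13 -15/26 4; -5/13 12/13 -3; 0 0 1]
T5·…·T1 = [-18/13 -15/26 4; 5/13 -12/13 3; 0 0 1]
T6·…·T1 = [-18/13 -15/26 4; -31/13 -27/13 11; 0 0 1]
det M = 3/2; M⁻¹ = [-18/13 5/13 17/13; 62/39 -12/13 148/39; 0 0 1]
M⁻¹ · (191/26, 232/13)ᵀ = (-2, -1)ᵀ

p = (-2, -1)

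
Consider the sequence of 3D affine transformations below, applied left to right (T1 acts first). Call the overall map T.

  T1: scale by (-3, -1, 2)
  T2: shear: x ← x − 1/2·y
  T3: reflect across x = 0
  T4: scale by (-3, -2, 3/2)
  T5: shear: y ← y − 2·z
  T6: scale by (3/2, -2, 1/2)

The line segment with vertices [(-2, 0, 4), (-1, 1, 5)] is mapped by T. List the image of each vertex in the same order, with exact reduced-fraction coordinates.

T1 scale by (-3, -1, 2): (-2, 0, 4) → (6, 0, 8); (-1, 1, 5) → (3, -1, 10)
T2 shear: x ← x − 1/2·y: (6, 0, 8) → (6, 0, 8); (3, -1, 10) → (7/2, -1, 10)
T3 reflect across x = 0: (6, 0, 8) → (-6, 0, 8); (7/2, -1, 10) → (-7/2, -1, 10)
T4 scale by (-3, -2, 3/2): (-6, 0, 8) → (18, 0, 12); (-7/2, -1, 10) → (21/2, 2, 15)
T5 shear: y ← y − 2·z: (18, 0, 12) → (18, -24, 12); (21/2, 2, 15) → (21/2, -28, 15)
T6 scale by (3/2, -2, 1/2): (18, -24, 12) → (27, 48, 6); (21/2, -28, 15) → (63/4, 56, 15/2)

image vertices: (27, 48, 6), (63/4, 56, 15/2)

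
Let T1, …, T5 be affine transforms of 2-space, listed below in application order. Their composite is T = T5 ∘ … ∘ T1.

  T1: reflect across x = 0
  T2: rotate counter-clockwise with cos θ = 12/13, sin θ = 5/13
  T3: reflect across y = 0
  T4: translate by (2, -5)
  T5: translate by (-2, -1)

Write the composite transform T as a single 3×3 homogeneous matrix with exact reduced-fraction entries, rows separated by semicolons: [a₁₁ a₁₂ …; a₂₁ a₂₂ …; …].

T1 = [-1 0 0; 0 1 0; 0 0 1]
T2·T1 = [-12/13 -5/13 0; -5/13 12/13 0; 0 0 1]
T3·…·T1 = [-12/13 -5/13 0; 5/13 -12/13 0; 0 0 1]
T4·…·T1 = [-12/13 -5/13 2; 5/13 -12/13 -5; 0 0 1]
T5·…·T1 = [-12/13 -5/13 0; 5/13 -12/13 -6; 0 0 1]

T = [-12/13 -5/13 0; 5/13 -12/13 -6; 0 0 1]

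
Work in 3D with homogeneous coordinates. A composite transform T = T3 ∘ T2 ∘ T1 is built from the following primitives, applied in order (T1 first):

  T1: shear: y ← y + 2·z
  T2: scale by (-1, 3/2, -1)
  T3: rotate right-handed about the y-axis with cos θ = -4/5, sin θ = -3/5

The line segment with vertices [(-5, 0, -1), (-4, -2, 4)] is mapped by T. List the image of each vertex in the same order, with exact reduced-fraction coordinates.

T1 shear: y ← y + 2·z: (-5, 0, -1) → (-5, -2, -1); (-4, -2, 4) → (-4, 6, 4)
T2 scale by (-1, 3/2, -1): (-5, -2, -1) → (5, -3, 1); (-4, 6, 4) → (4, 9, -4)
T3 rotate right-handed about the y-axis with cos θ = -4/5, sin θ = -3/5: (5, -3, 1) → (-23/5, -3, 11/5); (4, 9, -4) → (-4/5, 9, 28/5)

image vertices: (-23/5, -3, 11/5), (-4/5, 9, 28/5)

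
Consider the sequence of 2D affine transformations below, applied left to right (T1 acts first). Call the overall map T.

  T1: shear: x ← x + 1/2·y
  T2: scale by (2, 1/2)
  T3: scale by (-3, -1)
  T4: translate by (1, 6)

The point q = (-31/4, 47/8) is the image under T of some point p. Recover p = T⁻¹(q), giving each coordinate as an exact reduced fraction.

p = (4/3, 1/4)

T1 = [1 1/2 0; 0 1 0; 0 0 1]
T2·T1 = [2 1 0; 0 1/2 0; 0 0 1]
T3·…·T1 = [-6 -3 0; 0 -1/2 0; 0 0 1]
T4·…·T1 = [-6 -3 1; 0 -1/2 6; 0 0 1]
det M = 3; M⁻¹ = [-1/6 1 -35/6; 0 -2 12; 0 0 1]
M⁻¹ · (-31/4, 47/8)ᵀ = (4/3, 1/4)ᵀ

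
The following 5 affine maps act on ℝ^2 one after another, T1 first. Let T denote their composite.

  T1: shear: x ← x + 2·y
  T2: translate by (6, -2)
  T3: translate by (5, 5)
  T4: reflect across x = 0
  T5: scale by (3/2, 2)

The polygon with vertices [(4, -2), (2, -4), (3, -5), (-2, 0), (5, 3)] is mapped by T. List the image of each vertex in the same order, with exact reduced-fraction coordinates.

image vertices: (-33/2, 2), (-15/2, -2), (-6, -4), (-27/2, 6), (-33, 12)

T1 shear: x ← x + 2·y: (4, -2) → (0, -2); (2, -4) → (-6, -4); (3, -5) → (-7, -5); (-2, 0) → (-2, 0); (5, 3) → (11, 3)
T2 translate by (6, -2): (0, -2) → (6, -4); (-6, -4) → (0, -6); (-7, -5) → (-1, -7); (-2, 0) → (4, -2); (11, 3) → (17, 1)
T3 translate by (5, 5): (6, -4) → (11, 1); (0, -6) → (5, -1); (-1, -7) → (4, -2); (4, -2) → (9, 3); (17, 1) → (22, 6)
T4 reflect across x = 0: (11, 1) → (-11, 1); (5, -1) → (-5, -1); (4, -2) → (-4, -2); (9, 3) → (-9, 3); (22, 6) → (-22, 6)
T5 scale by (3/2, 2): (-11, 1) → (-33/2, 2); (-5, -1) → (-15/2, -2); (-4, -2) → (-6, -4); (-9, 3) → (-27/2, 6); (-22, 6) → (-33, 12)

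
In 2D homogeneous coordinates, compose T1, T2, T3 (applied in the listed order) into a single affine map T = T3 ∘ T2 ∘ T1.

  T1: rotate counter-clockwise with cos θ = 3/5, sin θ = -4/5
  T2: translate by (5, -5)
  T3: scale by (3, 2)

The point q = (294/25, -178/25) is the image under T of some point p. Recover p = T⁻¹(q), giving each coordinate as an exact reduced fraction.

T1 = [3/5 4/5 0; -4/5 3/5 0; 0 0 1]
T2·T1 = [3/5 4/5 5; -4/5 3/5 -5; 0 0 1]
T3·…·T1 = [9/5 12/5 15; -8/5 6/5 -10; 0 0 1]
det M = 6; M⁻¹ = [1/5 -2/5 -7; 4/15 3/10 -1; 0 0 1]
M⁻¹ · (294/25, -178/25)ᵀ = (-9/5, 0)ᵀ

p = (-9/5, 0)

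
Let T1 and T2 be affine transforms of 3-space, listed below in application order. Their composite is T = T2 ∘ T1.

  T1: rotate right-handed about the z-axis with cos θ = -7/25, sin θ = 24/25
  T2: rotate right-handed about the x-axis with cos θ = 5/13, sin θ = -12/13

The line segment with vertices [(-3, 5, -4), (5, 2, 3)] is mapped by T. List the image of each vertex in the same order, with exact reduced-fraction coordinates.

T1 rotate right-handed about the z-axis with cos θ = -7/25, sin θ = 24/25: (-3, 5, -4) → (-99/25, -107/25, -4); (5, 2, 3) → (-83/25, 106/25, 3)
T2 rotate right-handed about the x-axis with cos θ = 5/13, sin θ = -12/13: (-99/25, -107/25, -4) → (-99/25, -347/65, 784/325); (-83/25, 106/25, 3) → (-83/25, 22/5, -69/25)

image vertices: (-99/25, -347/65, 784/325), (-83/25, 22/5, -69/25)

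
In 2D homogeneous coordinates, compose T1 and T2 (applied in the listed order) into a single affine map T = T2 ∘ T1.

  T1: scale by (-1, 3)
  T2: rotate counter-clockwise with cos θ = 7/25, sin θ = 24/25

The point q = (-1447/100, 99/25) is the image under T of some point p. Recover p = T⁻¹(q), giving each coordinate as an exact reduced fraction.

p = (1/4, 5)

T1 = [-1 0 0; 0 3 0; 0 0 1]
T2·T1 = [-7/25 -72/25 0; -24/25 21/25 0; 0 0 1]
det M = -3; M⁻¹ = [-7/25 -24/25 0; -8/25 7/75 0; 0 0 1]
M⁻¹ · (-1447/100, 99/25)ᵀ = (1/4, 5)ᵀ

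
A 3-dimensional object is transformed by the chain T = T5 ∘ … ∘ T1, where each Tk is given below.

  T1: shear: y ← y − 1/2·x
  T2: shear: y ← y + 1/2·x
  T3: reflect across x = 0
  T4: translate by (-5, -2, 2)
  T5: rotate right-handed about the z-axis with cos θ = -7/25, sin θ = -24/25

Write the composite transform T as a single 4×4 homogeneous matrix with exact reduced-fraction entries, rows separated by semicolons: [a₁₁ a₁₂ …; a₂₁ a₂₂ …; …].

T = [7/25 24/25 0 -13/25; 24/25 -7/25 0 134/25; 0 0 1 2; 0 0 0 1]

T1 = [1 0 0 0; -1/2 1 0 0; 0 0 1 0; 0 0 0 1]
T2·T1 = [1 0 0 0; 0 1 0 0; 0 0 1 0; 0 0 0 1]
T3·…·T1 = [-1 0 0 0; 0 1 0 0; 0 0 1 0; 0 0 0 1]
T4·…·T1 = [-1 0 0 -5; 0 1 0 -2; 0 0 1 2; 0 0 0 1]
T5·…·T1 = [7/25 24/25 0 -13/25; 24/25 -7/25 0 134/25; 0 0 1 2; 0 0 0 1]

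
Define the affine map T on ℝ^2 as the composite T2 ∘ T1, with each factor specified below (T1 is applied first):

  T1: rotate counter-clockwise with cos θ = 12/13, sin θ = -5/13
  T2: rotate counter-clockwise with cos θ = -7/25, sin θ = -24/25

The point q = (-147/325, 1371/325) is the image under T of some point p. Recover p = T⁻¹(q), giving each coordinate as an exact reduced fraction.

p = (-3, -3)

T1 = [12/13 5/13 0; -5/13 12/13 0; 0 0 1]
T2·T1 = [-204/325 253/325 0; -253/325 -204/325 0; 0 0 1]
det M = 1; M⁻¹ = [-204/325 -253/325 0; 253/325 -204/325 0; 0 0 1]
M⁻¹ · (-147/325, 1371/325)ᵀ = (-3, -3)ᵀ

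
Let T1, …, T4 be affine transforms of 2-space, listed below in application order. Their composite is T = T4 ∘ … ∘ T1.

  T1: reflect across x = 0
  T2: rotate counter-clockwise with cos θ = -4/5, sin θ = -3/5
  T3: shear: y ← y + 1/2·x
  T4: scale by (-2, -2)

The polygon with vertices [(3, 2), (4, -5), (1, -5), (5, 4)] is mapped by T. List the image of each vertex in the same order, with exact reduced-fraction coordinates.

T1 reflect across x = 0: (3, 2) → (-3, 2); (4, -5) → (-4, -5); (1, -5) → (-1, -5); (5, 4) → (-5, 4)
T2 rotate counter-clockwise with cos θ = -4/5, sin θ = -3/5: (-3, 2) → (18/5, 1/5); (-4, -5) → (1/5, 32/5); (-1, -5) → (-11/5, 23/5); (-5, 4) → (32/5, -1/5)
T3 shear: y ← y + 1/2·x: (18/5, 1/5) → (18/5, 2); (1/5, 32/5) → (1/5, 13/2); (-11/5, 23/5) → (-11/5, 7/2); (32/5, -1/5) → (32/5, 3)
T4 scale by (-2, -2): (18/5, 2) → (-36/5, -4); (1/5, 13/2) → (-2/5, -13); (-11/5, 7/2) → (22/5, -7); (32/5, 3) → (-64/5, -6)

image vertices: (-36/5, -4), (-2/5, -13), (22/5, -7), (-64/5, -6)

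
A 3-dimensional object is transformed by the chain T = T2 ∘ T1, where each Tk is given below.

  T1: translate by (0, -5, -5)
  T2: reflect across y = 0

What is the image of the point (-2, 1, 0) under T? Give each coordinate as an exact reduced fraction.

T(p) = (-2, 4, -5)

T1 translate by (0, -5, -5): (-2, 1, 0) → (-2, -4, -5)
T2 reflect across y = 0: (-2, -4, -5) → (-2, 4, -5)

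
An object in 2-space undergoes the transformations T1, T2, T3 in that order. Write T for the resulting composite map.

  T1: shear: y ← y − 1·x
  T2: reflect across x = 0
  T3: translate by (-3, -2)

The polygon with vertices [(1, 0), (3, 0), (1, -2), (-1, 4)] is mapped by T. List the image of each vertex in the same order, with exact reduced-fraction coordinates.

T1 shear: y ← y − 1·x: (1, 0) → (1, -1); (3, 0) → (3, -3); (1, -2) → (1, -3); (-1, 4) → (-1, 5)
T2 reflect across x = 0: (1, -1) → (-1, -1); (3, -3) → (-3, -3); (1, -3) → (-1, -3); (-1, 5) → (1, 5)
T3 translate by (-3, -2): (-1, -1) → (-4, -3); (-3, -3) → (-6, -5); (-1, -3) → (-4, -5); (1, 5) → (-2, 3)

image vertices: (-4, -3), (-6, -5), (-4, -5), (-2, 3)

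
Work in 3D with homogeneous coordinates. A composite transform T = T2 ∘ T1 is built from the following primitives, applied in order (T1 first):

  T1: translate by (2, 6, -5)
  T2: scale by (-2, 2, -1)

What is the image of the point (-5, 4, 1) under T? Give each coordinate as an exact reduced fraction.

T1 translate by (2, 6, -5): (-5, 4, 1) → (-3, 10, -4)
T2 scale by (-2, 2, -1): (-3, 10, -4) → (6, 20, 4)

T(p) = (6, 20, 4)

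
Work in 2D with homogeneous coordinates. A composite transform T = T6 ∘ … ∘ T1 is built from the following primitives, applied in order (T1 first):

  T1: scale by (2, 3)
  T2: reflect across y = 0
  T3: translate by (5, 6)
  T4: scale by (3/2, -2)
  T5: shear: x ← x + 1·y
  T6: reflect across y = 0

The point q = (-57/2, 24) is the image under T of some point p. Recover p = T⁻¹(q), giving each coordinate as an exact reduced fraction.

p = (-4, -2)

T1 = [2 0 0; 0 3 0; 0 0 1]
T2·T1 = [2 0 0; 0 -3 0; 0 0 1]
T3·…·T1 = [2 0 5; 0 -3 6; 0 0 1]
T4·…·T1 = [3 0 15/2; 0 6 -12; 0 0 1]
T5·…·T1 = [3 6 -9/2; 0 6 -12; 0 0 1]
T6·…·T1 = [3 6 -9/2; 0 -6 12; 0 0 1]
det M = -18; M⁻¹ = [1/3 1/3 -5/2; 0 -1/6 2; 0 0 1]
M⁻¹ · (-57/2, 24)ᵀ = (-4, -2)ᵀ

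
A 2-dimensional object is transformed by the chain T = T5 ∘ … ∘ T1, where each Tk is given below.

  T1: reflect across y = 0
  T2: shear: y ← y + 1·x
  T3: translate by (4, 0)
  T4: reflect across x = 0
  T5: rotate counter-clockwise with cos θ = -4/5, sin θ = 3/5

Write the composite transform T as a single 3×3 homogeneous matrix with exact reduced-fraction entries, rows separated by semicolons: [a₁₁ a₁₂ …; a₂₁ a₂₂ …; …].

T1 = [1 0 0; 0 -1 0; 0 0 1]
T2·T1 = [1 0 0; 1 -1 0; 0 0 1]
T3·…·T1 = [1 0 4; 1 -1 0; 0 0 1]
T4·…·T1 = [-1 0 -4; 1 -1 0; 0 0 1]
T5·…·T1 = [1/5 3/5 16/5; -7/5 4/5 -12/5; 0 0 1]

T = [1/5 3/5 16/5; -7/5 4/5 -12/5; 0 0 1]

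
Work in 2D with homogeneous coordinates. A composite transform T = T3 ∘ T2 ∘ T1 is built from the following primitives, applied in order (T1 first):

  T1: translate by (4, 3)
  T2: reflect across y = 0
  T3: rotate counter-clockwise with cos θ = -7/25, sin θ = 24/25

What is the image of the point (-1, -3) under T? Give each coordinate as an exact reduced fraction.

T(p) = (-21/25, 72/25)

T1 translate by (4, 3): (-1, -3) → (3, 0)
T2 reflect across y = 0: (3, 0) → (3, 0)
T3 rotate counter-clockwise with cos θ = -7/25, sin θ = 24/25: (3, 0) → (-21/25, 72/25)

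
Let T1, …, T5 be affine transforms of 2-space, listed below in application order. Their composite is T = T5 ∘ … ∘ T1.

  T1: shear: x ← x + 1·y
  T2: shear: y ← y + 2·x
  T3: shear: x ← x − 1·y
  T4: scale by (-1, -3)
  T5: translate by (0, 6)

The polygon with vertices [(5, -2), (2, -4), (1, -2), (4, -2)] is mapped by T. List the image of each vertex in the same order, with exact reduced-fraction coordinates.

image vertices: (1, -6), (-6, 30), (-3, 18), (0, 0)

T1 shear: x ← x + 1·y: (5, -2) → (3, -2); (2, -4) → (-2, -4); (1, -2) → (-1, -2); (4, -2) → (2, -2)
T2 shear: y ← y + 2·x: (3, -2) → (3, 4); (-2, -4) → (-2, -8); (-1, -2) → (-1, -4); (2, -2) → (2, 2)
T3 shear: x ← x − 1·y: (3, 4) → (-1, 4); (-2, -8) → (6, -8); (-1, -4) → (3, -4); (2, 2) → (0, 2)
T4 scale by (-1, -3): (-1, 4) → (1, -12); (6, -8) → (-6, 24); (3, -4) → (-3, 12); (0, 2) → (0, -6)
T5 translate by (0, 6): (1, -12) → (1, -6); (-6, 24) → (-6, 30); (-3, 12) → (-3, 18); (0, -6) → (0, 0)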